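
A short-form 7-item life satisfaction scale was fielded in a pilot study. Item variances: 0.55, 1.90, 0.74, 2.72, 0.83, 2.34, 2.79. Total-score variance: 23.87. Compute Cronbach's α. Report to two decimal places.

sum of item variances = 0.55 + 1.90 + 0.74 + 2.72 + 0.83 + 2.34 + 2.79 = 11.87
α = (k/(k−1))·(1 − sum of item variances/Var(T)) = (7/6)·(1 − 11.87/23.87) = 0.59

α = 0.59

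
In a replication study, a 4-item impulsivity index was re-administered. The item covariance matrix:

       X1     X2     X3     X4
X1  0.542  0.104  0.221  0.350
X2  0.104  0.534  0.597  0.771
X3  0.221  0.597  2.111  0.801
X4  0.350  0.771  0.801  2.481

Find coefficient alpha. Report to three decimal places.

α = 0.668

ΣVar(i) = 0.542 + 0.534 + 2.111 + 2.481 = 5.668
Sum of the distinct covariances = 2.844
total variance = 5.668 + 2 × 2.844 = 11.356
α = (k/(k−1))·(1 − ΣVar(i)/total variance) = (4/3)·(1 − 5.668/11.356) = 0.668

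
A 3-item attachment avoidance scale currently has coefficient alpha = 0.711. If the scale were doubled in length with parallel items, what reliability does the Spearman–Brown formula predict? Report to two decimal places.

Length factor m = 2
α' = m·α / (1 + (m−1)·α)
   = 2 × 0.711 / (1 + (2 − 1) × 0.711)
   = 1.4220 / 1.7110 = 0.83

predicted reliability = 0.83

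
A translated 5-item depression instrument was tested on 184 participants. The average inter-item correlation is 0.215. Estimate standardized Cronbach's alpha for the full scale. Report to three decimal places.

α = 0.578

Standardized α = k·r̄ / (1 + (k−1)·r̄) = 5 × 0.215 / (1 + 4 × 0.215)
  = 1.0750 / 1.8600 = 0.578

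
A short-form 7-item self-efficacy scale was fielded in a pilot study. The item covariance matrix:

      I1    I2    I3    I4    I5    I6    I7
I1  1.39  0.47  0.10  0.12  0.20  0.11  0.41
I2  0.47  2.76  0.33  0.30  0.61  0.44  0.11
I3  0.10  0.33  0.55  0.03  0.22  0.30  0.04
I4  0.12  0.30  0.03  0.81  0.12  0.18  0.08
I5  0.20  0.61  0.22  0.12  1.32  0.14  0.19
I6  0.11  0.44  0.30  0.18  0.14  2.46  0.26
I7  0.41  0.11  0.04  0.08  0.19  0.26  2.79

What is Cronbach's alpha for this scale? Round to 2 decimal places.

Cronbach's alpha = 0.51

Σσᵢ² = 1.39 + 2.76 + 0.55 + 0.81 + 1.32 + 2.46 + 2.79 = 12.08
Σ_{i<j} σ_ij = 4.76
Var(T) = 12.08 + 2 × 4.76 = 21.60
α = (k/(k−1))·(1 − Σσᵢ²/Var(T)) = (7/6)·(1 − 12.08/21.60) = 0.51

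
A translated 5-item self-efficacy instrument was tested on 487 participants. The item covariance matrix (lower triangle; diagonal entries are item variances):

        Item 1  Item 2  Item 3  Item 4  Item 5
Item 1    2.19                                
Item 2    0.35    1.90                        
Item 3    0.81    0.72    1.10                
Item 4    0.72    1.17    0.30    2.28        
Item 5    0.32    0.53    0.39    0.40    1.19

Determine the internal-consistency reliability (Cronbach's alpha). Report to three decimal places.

sum of item variances = 2.19 + 1.90 + 1.10 + 2.28 + 1.19 = 8.66
Σ_{i<j} σ_ij = 5.71
σ²_T = 8.66 + 2 × 5.71 = 20.08
α = (k/(k−1))·(1 − sum of item variances/σ²_T) = (5/4)·(1 − 8.66/20.08) = 0.711

α = 0.711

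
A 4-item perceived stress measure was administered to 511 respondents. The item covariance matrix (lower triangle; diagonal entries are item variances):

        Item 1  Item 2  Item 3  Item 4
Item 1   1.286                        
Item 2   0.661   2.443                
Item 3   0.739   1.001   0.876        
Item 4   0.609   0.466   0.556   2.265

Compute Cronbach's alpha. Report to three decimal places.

Cronbach's alpha = 0.720

ΣVar(i) = 1.286 + 2.443 + 0.876 + 2.265 = 6.870
Sum of the distinct covariances = 4.032
σ²_T = 6.870 + 2 × 4.032 = 14.934
α = (k/(k−1))·(1 − ΣVar(i)/σ²_T) = (4/3)·(1 − 6.870/14.934) = 0.720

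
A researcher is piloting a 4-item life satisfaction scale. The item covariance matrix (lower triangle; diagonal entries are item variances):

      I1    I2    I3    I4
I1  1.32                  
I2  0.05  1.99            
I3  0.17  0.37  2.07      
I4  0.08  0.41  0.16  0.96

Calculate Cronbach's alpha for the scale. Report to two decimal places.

Σσ²ᵢ = 1.32 + 1.99 + 2.07 + 0.96 = 6.34
Sum of the distinct covariances = 1.24
σ²_total = 6.34 + 2 × 1.24 = 8.82
α = (k/(k−1))·(1 − Σσ²ᵢ/σ²_total) = (4/3)·(1 − 6.34/8.82) = 0.37

Cronbach's alpha = 0.37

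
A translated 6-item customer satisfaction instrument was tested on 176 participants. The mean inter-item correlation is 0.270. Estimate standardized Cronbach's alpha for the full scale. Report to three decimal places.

Standardized α = k·r̄ / (1 + (k−1)·r̄) = 6 × 0.270 / (1 + 5 × 0.270)
  = 1.6200 / 2.3500 = 0.689

standardized Cronbach's alpha = 0.689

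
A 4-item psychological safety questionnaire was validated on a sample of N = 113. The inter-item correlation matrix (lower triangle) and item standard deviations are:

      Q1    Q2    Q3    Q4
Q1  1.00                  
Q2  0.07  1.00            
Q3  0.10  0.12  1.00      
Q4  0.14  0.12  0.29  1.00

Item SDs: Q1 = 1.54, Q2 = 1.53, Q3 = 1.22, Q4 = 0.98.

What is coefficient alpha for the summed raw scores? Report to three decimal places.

α = 0.358

Σσ²ᵢ = 1.54² + 1.53² + 1.22² + 0.98² = 7.1613
Covariances σ_ij = r_ij · s_i · s_j:
  σ(Q1,Q2) = 0.07 × 1.54 × 1.53 = 0.1649
  σ(Q1,Q3) = 0.10 × 1.54 × 1.22 = 0.1879
  σ(Q1,Q4) = 0.14 × 1.54 × 0.98 = 0.2113
  σ(Q2,Q3) = 0.12 × 1.53 × 1.22 = 0.2240
  σ(Q2,Q4) = 0.12 × 1.53 × 0.98 = 0.1799
  σ(Q3,Q4) = 0.29 × 1.22 × 0.98 = 0.3467
σ²_T = Σσ²ᵢ + 2·Σσ_ij = 7.1613 + 2 × 1.3147 = 9.7907
α = (4/3)·(1 − 7.1613/9.7907) = 0.358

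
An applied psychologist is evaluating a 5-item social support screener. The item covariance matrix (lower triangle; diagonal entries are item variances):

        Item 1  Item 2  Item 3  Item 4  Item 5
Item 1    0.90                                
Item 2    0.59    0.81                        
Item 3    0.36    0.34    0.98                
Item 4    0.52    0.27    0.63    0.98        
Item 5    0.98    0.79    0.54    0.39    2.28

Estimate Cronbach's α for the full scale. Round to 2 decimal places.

Cronbach's α = 0.81

ΣVar(i) = 0.90 + 0.81 + 0.98 + 0.98 + 2.28 = 5.95
Sum of off-diagonal covariances = 5.41
total variance = 5.95 + 2 × 5.41 = 16.77
α = (k/(k−1))·(1 − ΣVar(i)/total variance) = (5/4)·(1 − 5.95/16.77) = 0.81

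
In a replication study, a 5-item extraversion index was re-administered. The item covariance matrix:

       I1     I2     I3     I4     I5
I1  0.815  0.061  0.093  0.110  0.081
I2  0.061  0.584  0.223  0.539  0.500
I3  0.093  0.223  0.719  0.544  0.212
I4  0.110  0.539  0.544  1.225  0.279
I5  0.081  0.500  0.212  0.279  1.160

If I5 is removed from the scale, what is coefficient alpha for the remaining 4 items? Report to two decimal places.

α = 0.65

Remaining items: I1, I2, I3, I4 (k = 4).
sum of item variances = 0.815 + 0.584 + 0.719 + 1.225 = 3.343
total variance = 3.343 + 2 × 1.570 = 6.483
α (item deleted) = (4/3)·(1 − 3.343/6.483) = 0.65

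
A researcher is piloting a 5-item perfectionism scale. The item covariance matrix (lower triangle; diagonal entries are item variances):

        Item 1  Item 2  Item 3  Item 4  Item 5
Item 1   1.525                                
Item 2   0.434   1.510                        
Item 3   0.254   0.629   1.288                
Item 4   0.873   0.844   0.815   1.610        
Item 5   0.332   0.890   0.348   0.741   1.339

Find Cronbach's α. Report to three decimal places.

ΣVar(i) = 1.525 + 1.510 + 1.288 + 1.610 + 1.339 = 7.272
Σ_{i<j} σ_ij = 6.160
σ²_total = 7.272 + 2 × 6.160 = 19.592
α = (k/(k−1))·(1 − ΣVar(i)/σ²_total) = (5/4)·(1 − 7.272/19.592) = 0.786

Cronbach's α = 0.786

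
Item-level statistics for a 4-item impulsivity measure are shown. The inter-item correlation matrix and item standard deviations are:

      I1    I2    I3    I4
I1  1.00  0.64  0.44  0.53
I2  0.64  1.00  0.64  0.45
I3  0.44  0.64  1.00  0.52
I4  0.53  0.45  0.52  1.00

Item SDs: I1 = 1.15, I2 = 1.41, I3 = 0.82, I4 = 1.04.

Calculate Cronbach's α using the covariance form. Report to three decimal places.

α = 0.811

Σσ²ᵢ = 1.15² + 1.41² + 0.82² + 1.04² = 5.0646
Covariances σ_ij = r_ij · s_i · s_j:
  σ(I1,I2) = 0.64 × 1.15 × 1.41 = 1.0378
  σ(I1,I3) = 0.44 × 1.15 × 0.82 = 0.4149
  σ(I1,I4) = 0.53 × 1.15 × 1.04 = 0.6339
  σ(I2,I3) = 0.64 × 1.41 × 0.82 = 0.7400
  σ(I2,I4) = 0.45 × 1.41 × 1.04 = 0.6599
  σ(I3,I4) = 0.52 × 0.82 × 1.04 = 0.4435
σ²_T = Σσ²ᵢ + 2·Σσ_ij = 5.0646 + 2 × 3.9300 = 12.9246
α = (4/3)·(1 − 5.0646/12.9246) = 0.811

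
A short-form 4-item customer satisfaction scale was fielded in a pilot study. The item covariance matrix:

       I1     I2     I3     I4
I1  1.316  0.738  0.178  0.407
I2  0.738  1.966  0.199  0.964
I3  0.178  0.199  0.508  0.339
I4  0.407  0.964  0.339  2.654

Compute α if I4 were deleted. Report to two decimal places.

α = 0.56

Remaining items: I1, I2, I3 (k = 3).
Σσ²ᵢ = 1.316 + 1.966 + 0.508 = 3.790
total variance = 3.790 + 2 × 1.115 = 6.020
α (item deleted) = (3/2)·(1 − 3.790/6.020) = 0.56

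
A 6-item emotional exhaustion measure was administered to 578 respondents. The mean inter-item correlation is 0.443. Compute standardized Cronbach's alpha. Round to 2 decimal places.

Standardized α = k·r̄ / (1 + (k−1)·r̄) = 6 × 0.443 / (1 + 5 × 0.443)
  = 2.6580 / 3.2150 = 0.83

standardized Cronbach's alpha = 0.83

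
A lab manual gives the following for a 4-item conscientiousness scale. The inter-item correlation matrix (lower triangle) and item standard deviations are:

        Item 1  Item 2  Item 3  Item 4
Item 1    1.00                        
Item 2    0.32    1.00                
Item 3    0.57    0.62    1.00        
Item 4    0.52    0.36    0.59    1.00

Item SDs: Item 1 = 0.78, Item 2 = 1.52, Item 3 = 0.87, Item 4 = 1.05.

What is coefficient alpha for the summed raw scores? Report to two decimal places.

Σσ²ᵢ = 0.78² + 1.52² + 0.87² + 1.05² = 4.7782
Covariances σ_ij = r_ij · s_i · s_j:
  σ(Item 1,Item 2) = 0.32 × 0.78 × 1.52 = 0.3794
  σ(Item 1,Item 3) = 0.57 × 0.78 × 0.87 = 0.3868
  σ(Item 1,Item 4) = 0.52 × 0.78 × 1.05 = 0.4259
  σ(Item 2,Item 3) = 0.62 × 1.52 × 0.87 = 0.8199
  σ(Item 2,Item 4) = 0.36 × 1.52 × 1.05 = 0.5746
  σ(Item 3,Item 4) = 0.59 × 0.87 × 1.05 = 0.5390
σ²_T = Σσ²ᵢ + 2·Σσ_ij = 4.7782 + 2 × 3.1256 = 11.0294
α = (4/3)·(1 − 4.7782/11.0294) = 0.76

coefficient alpha = 0.76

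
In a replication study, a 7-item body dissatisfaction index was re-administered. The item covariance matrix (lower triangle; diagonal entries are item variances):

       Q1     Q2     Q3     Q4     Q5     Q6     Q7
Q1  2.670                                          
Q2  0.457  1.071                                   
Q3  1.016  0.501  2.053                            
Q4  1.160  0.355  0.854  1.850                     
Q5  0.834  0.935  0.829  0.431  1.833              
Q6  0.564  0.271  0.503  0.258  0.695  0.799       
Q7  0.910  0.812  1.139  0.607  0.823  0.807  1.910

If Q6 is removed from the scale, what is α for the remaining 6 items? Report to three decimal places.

α = 0.806

Remaining items: Q1, Q2, Q3, Q4, Q5, Q7 (k = 6).
Σσ²ᵢ = 2.670 + 1.071 + 2.053 + 1.850 + 1.833 + 1.910 = 11.387
Var(T) = 11.387 + 2 × 11.663 = 34.713
α (item deleted) = (6/5)·(1 − 11.387/34.713) = 0.806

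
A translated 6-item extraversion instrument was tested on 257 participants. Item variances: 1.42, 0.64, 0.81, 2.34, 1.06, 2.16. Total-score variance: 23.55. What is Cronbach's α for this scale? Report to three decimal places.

Cronbach's α = 0.770

Σσᵢ² = 1.42 + 0.64 + 0.81 + 2.34 + 1.06 + 2.16 = 8.43
α = (k/(k−1))·(1 − Σσᵢ²/σ²_total) = (6/5)·(1 − 8.43/23.55) = 0.770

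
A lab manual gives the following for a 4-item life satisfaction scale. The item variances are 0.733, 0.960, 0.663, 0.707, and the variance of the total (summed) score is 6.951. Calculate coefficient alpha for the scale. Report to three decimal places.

Σσᵢ² = 0.733 + 0.960 + 0.663 + 0.707 = 3.063
α = (k/(k−1))·(1 − Σσᵢ²/total variance) = (4/3)·(1 − 3.063/6.951) = 0.746

coefficient alpha = 0.746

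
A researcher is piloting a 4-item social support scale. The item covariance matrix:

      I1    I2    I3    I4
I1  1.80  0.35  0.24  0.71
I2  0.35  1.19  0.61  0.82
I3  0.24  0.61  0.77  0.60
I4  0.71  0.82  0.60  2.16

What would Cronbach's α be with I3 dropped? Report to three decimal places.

α = 0.633

Remaining items: I1, I2, I4 (k = 3).
Σσᵢ² = 1.80 + 1.19 + 2.16 = 5.15
total variance = 5.15 + 2 × 1.88 = 8.91
α (item deleted) = (3/2)·(1 − 5.15/8.91) = 0.633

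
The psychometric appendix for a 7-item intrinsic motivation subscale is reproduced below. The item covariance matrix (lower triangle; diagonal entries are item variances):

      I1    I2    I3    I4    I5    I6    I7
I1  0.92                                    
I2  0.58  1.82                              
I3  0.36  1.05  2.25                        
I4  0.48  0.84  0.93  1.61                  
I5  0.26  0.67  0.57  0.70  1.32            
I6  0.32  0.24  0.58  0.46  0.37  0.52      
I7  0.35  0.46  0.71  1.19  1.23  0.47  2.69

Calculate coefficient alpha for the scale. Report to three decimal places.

coefficient alpha = 0.814

ΣVar(i) = 0.92 + 1.82 + 2.25 + 1.61 + 1.32 + 0.52 + 2.69 = 11.13
Sum of off-diagonal covariances = 12.82
σ²_total = 11.13 + 2 × 12.82 = 36.77
α = (k/(k−1))·(1 − ΣVar(i)/σ²_total) = (7/6)·(1 − 11.13/36.77) = 0.814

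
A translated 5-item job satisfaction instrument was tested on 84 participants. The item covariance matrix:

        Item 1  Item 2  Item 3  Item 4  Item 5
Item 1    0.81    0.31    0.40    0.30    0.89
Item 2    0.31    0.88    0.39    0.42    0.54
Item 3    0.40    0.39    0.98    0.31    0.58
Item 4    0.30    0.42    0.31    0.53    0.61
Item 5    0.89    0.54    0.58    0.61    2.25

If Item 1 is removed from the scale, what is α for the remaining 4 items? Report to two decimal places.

α = 0.74

Remaining items: Item 2, Item 3, Item 4, Item 5 (k = 4).
sum of item variances = 0.88 + 0.98 + 0.53 + 2.25 = 4.64
σ²_total = 4.64 + 2 × 2.85 = 10.34
α (item deleted) = (4/3)·(1 − 4.64/10.34) = 0.74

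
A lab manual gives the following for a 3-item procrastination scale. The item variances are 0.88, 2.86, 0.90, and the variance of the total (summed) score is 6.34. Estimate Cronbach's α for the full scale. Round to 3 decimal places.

ΣVar(i) = 0.88 + 2.86 + 0.90 = 4.64
α = (k/(k−1))·(1 − ΣVar(i)/σ²_T) = (3/2)·(1 − 4.64/6.34) = 0.402

α = 0.402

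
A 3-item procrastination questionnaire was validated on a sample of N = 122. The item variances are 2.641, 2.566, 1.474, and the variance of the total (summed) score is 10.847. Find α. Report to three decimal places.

α = 0.576

ΣVar(i) = 2.641 + 2.566 + 1.474 = 6.681
α = (k/(k−1))·(1 − ΣVar(i)/σ²_T) = (3/2)·(1 − 6.681/10.847) = 0.576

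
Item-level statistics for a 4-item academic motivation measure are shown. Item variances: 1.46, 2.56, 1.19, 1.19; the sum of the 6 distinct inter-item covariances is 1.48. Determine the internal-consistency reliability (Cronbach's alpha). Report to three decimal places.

Σσᵢ² = 1.46 + 2.56 + 1.19 + 1.19 = 6.40
Sum of distinct covariances = 1.48
total variance = Σσᵢ² + 2·Σcov = 6.40 + 2 × 1.48 = 9.36
α = (4/3)·(1 − 6.40/9.36) = 0.422

α = 0.422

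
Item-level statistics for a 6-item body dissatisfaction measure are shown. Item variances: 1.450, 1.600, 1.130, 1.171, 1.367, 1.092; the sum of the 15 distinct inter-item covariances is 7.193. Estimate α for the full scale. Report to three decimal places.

Σσ²ᵢ = 1.450 + 1.600 + 1.130 + 1.171 + 1.367 + 1.092 = 7.810
Sum of distinct covariances = 7.193
total variance = Σσ²ᵢ + 2·Σcov = 7.810 + 2 × 7.193 = 22.196
α = (6/5)·(1 − 7.810/22.196) = 0.778

α = 0.778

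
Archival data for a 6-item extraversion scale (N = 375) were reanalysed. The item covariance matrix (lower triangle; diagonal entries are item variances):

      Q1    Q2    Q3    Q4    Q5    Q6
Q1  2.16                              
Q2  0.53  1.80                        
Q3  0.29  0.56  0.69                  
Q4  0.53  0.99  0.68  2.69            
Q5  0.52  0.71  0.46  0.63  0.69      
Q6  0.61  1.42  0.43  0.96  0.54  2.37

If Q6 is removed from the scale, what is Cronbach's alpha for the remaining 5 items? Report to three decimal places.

Remaining items: Q1, Q2, Q3, Q4, Q5 (k = 5).
ΣVar(i) = 2.16 + 1.80 + 0.69 + 2.69 + 0.69 = 8.03
σ²_T = 8.03 + 2 × 5.90 = 19.83
α (item deleted) = (5/4)·(1 − 8.03/19.83) = 0.744

Cronbach's alpha = 0.744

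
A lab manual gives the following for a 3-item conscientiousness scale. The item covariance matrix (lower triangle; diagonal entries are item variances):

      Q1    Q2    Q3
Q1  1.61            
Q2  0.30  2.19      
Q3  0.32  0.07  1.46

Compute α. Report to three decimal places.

sum of item variances = 1.61 + 2.19 + 1.46 = 5.26
Sum of the distinct covariances = 0.69
Var(T) = 5.26 + 2 × 0.69 = 6.64
α = (k/(k−1))·(1 − sum of item variances/Var(T)) = (3/2)·(1 − 5.26/6.64) = 0.312

α = 0.312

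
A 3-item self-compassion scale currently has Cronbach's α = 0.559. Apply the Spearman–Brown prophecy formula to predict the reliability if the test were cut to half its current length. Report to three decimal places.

Length factor m = 1/2
α' = m·α / (1 − (1−m)·α)
   = 1/2 × 0.559 / (1 − (1 − 1/2) × 0.559)
   = 0.2795 / 0.7205 = 0.388

predicted reliability = 0.388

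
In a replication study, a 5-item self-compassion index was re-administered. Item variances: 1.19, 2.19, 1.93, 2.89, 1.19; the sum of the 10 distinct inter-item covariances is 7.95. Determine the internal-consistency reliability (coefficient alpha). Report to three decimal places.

coefficient alpha = 0.786

Σσᵢ² = 1.19 + 2.19 + 1.93 + 2.89 + 1.19 = 9.39
Sum of distinct covariances = 7.95
total variance = Σσᵢ² + 2·Σcov = 9.39 + 2 × 7.95 = 25.29
α = (5/4)·(1 − 9.39/25.29) = 0.786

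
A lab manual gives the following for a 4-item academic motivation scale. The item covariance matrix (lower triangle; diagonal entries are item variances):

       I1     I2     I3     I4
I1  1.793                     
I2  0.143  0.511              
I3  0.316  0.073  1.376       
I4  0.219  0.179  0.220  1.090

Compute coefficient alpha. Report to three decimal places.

coefficient alpha = 0.434

Σσ²ᵢ = 1.793 + 0.511 + 1.376 + 1.090 = 4.770
Σ_{i<j} σ_ij = 1.150
Var(T) = 4.770 + 2 × 1.150 = 7.070
α = (k/(k−1))·(1 − Σσ²ᵢ/Var(T)) = (4/3)·(1 − 4.770/7.070) = 0.434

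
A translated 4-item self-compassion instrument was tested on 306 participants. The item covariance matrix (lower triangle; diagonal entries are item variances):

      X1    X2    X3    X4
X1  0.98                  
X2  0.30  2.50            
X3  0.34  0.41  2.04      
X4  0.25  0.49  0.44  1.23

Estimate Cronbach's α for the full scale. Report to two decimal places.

sum of item variances = 0.98 + 2.50 + 2.04 + 1.23 = 6.75
Σ_{i<j} σ_ij = 2.23
Var(T) = 6.75 + 2 × 2.23 = 11.21
α = (k/(k−1))·(1 − sum of item variances/Var(T)) = (4/3)·(1 − 6.75/11.21) = 0.53

α = 0.53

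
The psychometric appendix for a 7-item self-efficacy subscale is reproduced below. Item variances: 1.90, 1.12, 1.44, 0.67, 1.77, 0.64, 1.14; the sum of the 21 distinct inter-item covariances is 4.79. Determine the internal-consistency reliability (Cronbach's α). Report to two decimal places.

Cronbach's α = 0.61

Σσᵢ² = 1.90 + 1.12 + 1.44 + 0.67 + 1.77 + 0.64 + 1.14 = 8.68
Sum of distinct covariances = 4.79
Var(T) = Σσᵢ² + 2·Σcov = 8.68 + 2 × 4.79 = 18.26
α = (7/6)·(1 − 8.68/18.26) = 0.61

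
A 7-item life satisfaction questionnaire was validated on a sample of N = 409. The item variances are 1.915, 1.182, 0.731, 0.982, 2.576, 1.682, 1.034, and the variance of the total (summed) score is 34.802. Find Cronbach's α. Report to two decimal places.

ΣVar(i) = 1.915 + 1.182 + 0.731 + 0.982 + 2.576 + 1.682 + 1.034 = 10.102
α = (k/(k−1))·(1 − ΣVar(i)/σ²_T) = (7/6)·(1 − 10.102/34.802) = 0.83

Cronbach's α = 0.83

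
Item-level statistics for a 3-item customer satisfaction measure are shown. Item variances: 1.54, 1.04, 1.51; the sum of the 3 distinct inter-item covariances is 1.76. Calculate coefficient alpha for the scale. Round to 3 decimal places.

Σσᵢ² = 1.54 + 1.04 + 1.51 = 4.09
Sum of distinct covariances = 1.76
total variance = Σσᵢ² + 2·Σcov = 4.09 + 2 × 1.76 = 7.61
α = (3/2)·(1 − 4.09/7.61) = 0.694

coefficient alpha = 0.694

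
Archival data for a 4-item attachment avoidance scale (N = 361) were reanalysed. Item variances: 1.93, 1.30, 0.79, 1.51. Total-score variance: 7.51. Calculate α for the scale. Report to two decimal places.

sum of item variances = 1.93 + 1.30 + 0.79 + 1.51 = 5.53
α = (k/(k−1))·(1 − sum of item variances/Var(T)) = (4/3)·(1 − 5.53/7.51) = 0.35

α = 0.35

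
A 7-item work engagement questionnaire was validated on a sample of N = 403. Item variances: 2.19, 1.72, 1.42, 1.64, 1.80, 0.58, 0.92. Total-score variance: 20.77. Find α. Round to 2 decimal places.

α = 0.59

ΣVar(i) = 2.19 + 1.72 + 1.42 + 1.64 + 1.80 + 0.58 + 0.92 = 10.27
α = (k/(k−1))·(1 − ΣVar(i)/total variance) = (7/6)·(1 − 10.27/20.77) = 0.59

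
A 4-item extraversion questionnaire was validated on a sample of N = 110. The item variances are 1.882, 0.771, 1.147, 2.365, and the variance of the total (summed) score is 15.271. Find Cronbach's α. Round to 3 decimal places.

Cronbach's α = 0.795

Σσ²ᵢ = 1.882 + 0.771 + 1.147 + 2.365 = 6.165
α = (k/(k−1))·(1 − Σσ²ᵢ/total variance) = (4/3)·(1 − 6.165/15.271) = 0.795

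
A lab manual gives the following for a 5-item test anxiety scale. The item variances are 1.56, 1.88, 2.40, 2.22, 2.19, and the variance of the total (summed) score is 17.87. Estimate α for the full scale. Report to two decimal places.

Σσ²ᵢ = 1.56 + 1.88 + 2.40 + 2.22 + 2.19 = 10.25
α = (k/(k−1))·(1 − Σσ²ᵢ/σ²_T) = (5/4)·(1 − 10.25/17.87) = 0.53

α = 0.53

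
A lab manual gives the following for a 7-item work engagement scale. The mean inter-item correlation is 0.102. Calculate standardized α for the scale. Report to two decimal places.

α = 0.44

Standardized α = k·r̄ / (1 + (k−1)·r̄) = 7 × 0.102 / (1 + 6 × 0.102)
  = 0.7140 / 1.6120 = 0.44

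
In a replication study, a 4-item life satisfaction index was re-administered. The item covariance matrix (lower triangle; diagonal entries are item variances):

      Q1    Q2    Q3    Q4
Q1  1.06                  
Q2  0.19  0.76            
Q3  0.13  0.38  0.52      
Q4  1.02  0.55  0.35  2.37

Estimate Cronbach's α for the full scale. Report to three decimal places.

Cronbach's α = 0.702

ΣVar(i) = 1.06 + 0.76 + 0.52 + 2.37 = 4.71
Σ_{i<j} σ_ij = 2.62
σ²_T = 4.71 + 2 × 2.62 = 9.95
α = (k/(k−1))·(1 − ΣVar(i)/σ²_T) = (4/3)·(1 − 4.71/9.95) = 0.702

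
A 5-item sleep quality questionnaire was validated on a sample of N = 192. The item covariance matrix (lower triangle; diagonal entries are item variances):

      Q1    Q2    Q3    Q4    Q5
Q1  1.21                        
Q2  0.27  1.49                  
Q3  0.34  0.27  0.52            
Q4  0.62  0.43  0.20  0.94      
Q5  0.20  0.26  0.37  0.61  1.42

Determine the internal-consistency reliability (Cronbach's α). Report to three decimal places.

Cronbach's α = 0.702

Σσ²ᵢ = 1.21 + 1.49 + 0.52 + 0.94 + 1.42 = 5.58
Sum of the distinct covariances = 3.57
Var(T) = 5.58 + 2 × 3.57 = 12.72
α = (k/(k−1))·(1 − Σσ²ᵢ/Var(T)) = (5/4)·(1 − 5.58/12.72) = 0.702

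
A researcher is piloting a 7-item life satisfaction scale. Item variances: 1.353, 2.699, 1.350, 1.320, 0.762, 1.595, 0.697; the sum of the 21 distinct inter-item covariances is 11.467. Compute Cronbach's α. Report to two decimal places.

sum of item variances = 1.353 + 2.699 + 1.350 + 1.320 + 0.762 + 1.595 + 0.697 = 9.776
Sum of distinct covariances = 11.467
σ²_T = sum of item variances + 2·Σcov = 9.776 + 2 × 11.467 = 32.710
α = (7/6)·(1 − 9.776/32.710) = 0.82

Cronbach's α = 0.82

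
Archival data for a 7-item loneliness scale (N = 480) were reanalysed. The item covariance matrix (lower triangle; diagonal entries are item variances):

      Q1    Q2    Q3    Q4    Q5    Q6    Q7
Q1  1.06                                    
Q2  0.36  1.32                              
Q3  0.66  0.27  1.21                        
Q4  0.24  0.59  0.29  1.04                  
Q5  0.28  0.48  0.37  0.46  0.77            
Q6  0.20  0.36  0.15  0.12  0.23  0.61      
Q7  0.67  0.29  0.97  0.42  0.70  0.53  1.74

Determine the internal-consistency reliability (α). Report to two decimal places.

α = 0.81

sum of item variances = 1.06 + 1.32 + 1.21 + 1.04 + 0.77 + 0.61 + 1.74 = 7.75
Sum of off-diagonal covariances = 8.64
σ²_T = 7.75 + 2 × 8.64 = 25.03
α = (k/(k−1))·(1 − sum of item variances/σ²_T) = (7/6)·(1 − 7.75/25.03) = 0.81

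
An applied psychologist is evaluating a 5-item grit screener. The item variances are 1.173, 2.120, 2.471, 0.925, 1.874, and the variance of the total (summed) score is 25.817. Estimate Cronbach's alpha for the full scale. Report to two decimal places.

Σσᵢ² = 1.173 + 2.120 + 2.471 + 0.925 + 1.874 = 8.563
α = (k/(k−1))·(1 − Σσᵢ²/total variance) = (5/4)·(1 − 8.563/25.817) = 0.84

Cronbach's alpha = 0.84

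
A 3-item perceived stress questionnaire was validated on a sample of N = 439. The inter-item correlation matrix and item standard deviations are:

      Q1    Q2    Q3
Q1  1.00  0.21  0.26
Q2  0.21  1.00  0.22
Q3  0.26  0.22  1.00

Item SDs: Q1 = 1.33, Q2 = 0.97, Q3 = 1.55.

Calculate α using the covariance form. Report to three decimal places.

Σσ²ᵢ = 1.33² + 0.97² + 1.55² = 5.1123
Covariances σ_ij = r_ij · s_i · s_j:
  σ(Q1,Q2) = 0.21 × 1.33 × 0.97 = 0.2709
  σ(Q1,Q3) = 0.26 × 1.33 × 1.55 = 0.5360
  σ(Q2,Q3) = 0.22 × 0.97 × 1.55 = 0.3308
σ²_T = Σσ²ᵢ + 2·Σσ_ij = 5.1123 + 2 × 1.1377 = 7.3877
α = (3/2)·(1 − 5.1123/7.3877) = 0.462

α = 0.462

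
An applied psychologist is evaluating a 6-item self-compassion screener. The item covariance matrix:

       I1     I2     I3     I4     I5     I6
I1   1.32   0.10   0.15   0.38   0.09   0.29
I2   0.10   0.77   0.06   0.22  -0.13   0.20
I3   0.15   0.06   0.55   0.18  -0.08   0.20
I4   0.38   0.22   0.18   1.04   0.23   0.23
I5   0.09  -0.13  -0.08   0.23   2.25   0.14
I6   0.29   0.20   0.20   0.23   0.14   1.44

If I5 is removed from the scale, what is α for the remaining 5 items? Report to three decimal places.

α = 0.550

Remaining items: I1, I2, I3, I4, I6 (k = 5).
sum of item variances = 1.32 + 0.77 + 0.55 + 1.04 + 1.44 = 5.12
σ²_total = 5.12 + 2 × 2.01 = 9.14
α (item deleted) = (5/4)·(1 − 5.12/9.14) = 0.550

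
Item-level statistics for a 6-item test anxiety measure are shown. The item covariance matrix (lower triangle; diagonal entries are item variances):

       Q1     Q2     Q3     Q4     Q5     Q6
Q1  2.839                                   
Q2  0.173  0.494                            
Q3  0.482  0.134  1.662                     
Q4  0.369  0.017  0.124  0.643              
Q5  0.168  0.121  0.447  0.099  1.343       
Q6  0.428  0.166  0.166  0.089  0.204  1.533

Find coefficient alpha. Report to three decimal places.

sum of item variances = 2.839 + 0.494 + 1.662 + 0.643 + 1.343 + 1.533 = 8.514
Σ_{i<j} σ_ij = 3.187
Var(T) = 8.514 + 2 × 3.187 = 14.888
α = (k/(k−1))·(1 − sum of item variances/Var(T)) = (6/5)·(1 − 8.514/14.888) = 0.514

α = 0.514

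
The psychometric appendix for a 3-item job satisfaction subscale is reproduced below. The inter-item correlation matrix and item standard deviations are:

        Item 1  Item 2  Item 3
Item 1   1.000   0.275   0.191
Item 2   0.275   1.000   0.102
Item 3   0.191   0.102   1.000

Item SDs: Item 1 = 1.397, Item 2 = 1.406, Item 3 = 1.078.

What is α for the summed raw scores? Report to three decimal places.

α = 0.418

Σσ²ᵢ = 1.397² + 1.406² + 1.078² = 5.0905
Covariances σ_ij = r_ij · s_i · s_j:
  σ(Item 1,Item 2) = 0.275 × 1.397 × 1.406 = 0.5402
  σ(Item 1,Item 3) = 0.191 × 1.397 × 1.078 = 0.2876
  σ(Item 2,Item 3) = 0.102 × 1.406 × 1.078 = 0.1546
σ²_T = Σσ²ᵢ + 2·Σσ_ij = 5.0905 + 2 × 0.9824 = 7.0553
α = (3/2)·(1 − 5.0905/7.0553) = 0.418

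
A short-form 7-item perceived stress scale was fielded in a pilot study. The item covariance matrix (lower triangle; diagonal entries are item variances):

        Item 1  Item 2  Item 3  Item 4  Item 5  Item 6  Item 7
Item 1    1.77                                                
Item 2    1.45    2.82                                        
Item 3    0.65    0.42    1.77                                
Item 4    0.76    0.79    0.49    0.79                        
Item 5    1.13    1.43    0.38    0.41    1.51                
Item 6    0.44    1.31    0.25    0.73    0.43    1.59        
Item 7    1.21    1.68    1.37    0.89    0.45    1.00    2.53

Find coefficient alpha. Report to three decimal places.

ΣVar(i) = 1.77 + 2.82 + 1.77 + 0.79 + 1.51 + 1.59 + 2.53 = 12.78
Sum of the distinct covariances = 17.67
total variance = 12.78 + 2 × 17.67 = 48.12
α = (k/(k−1))·(1 − ΣVar(i)/total variance) = (7/6)·(1 − 12.78/48.12) = 0.857

α = 0.857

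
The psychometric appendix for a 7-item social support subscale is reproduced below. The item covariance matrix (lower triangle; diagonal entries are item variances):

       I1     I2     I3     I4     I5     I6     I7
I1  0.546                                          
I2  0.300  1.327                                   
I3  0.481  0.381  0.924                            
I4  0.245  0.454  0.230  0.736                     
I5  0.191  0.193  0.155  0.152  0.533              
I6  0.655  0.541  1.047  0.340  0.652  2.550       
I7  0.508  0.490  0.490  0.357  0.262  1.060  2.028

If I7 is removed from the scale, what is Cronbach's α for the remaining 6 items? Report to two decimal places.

Remaining items: I1, I2, I3, I4, I5, I6 (k = 6).
Σσ²ᵢ = 0.546 + 1.327 + 0.924 + 0.736 + 0.533 + 2.550 = 6.616
σ²_T = 6.616 + 2 × 6.017 = 18.650
α (item deleted) = (6/5)·(1 − 6.616/18.650) = 0.77

α = 0.77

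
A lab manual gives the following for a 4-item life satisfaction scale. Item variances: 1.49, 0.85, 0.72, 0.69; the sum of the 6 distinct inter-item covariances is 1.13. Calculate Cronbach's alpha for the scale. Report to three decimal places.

Σσᵢ² = 1.49 + 0.85 + 0.72 + 0.69 = 3.75
Sum of distinct covariances = 1.13
Var(T) = Σσᵢ² + 2·Σcov = 3.75 + 2 × 1.13 = 6.01
α = (4/3)·(1 − 3.75/6.01) = 0.501

Cronbach's alpha = 0.501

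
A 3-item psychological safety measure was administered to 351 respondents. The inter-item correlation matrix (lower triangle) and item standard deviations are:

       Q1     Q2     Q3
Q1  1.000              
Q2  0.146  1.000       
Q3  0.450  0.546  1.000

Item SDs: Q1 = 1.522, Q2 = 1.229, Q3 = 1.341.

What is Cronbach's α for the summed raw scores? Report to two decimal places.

Σσ²ᵢ = 1.522² + 1.229² + 1.341² = 5.6252
Covariances σ_ij = r_ij · s_i · s_j:
  σ(Q1,Q2) = 0.146 × 1.522 × 1.229 = 0.2731
  σ(Q1,Q3) = 0.450 × 1.522 × 1.341 = 0.9185
  σ(Q2,Q3) = 0.546 × 1.229 × 1.341 = 0.8999
σ²_T = Σσ²ᵢ + 2·Σσ_ij = 5.6252 + 2 × 2.0915 = 9.8082
α = (3/2)·(1 − 5.6252/9.8082) = 0.64

α = 0.64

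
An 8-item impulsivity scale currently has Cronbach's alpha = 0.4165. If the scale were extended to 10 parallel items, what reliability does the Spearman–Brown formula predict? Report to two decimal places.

Length factor m = 10/8 = 1.2500
α' = m·α / (1 + (m−1)·α)
   = 10/8 × 0.4165 / (1 + (10/8 − 1) × 0.4165)
   = 0.5206 / 1.1041 = 0.47

predicted reliability = 0.47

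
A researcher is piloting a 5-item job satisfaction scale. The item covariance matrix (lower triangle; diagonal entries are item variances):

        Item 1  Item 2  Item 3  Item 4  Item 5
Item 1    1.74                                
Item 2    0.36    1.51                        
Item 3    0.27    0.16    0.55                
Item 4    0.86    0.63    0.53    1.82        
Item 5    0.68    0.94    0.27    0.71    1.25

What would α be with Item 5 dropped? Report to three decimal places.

α = 0.667

Remaining items: Item 1, Item 2, Item 3, Item 4 (k = 4).
Σσᵢ² = 1.74 + 1.51 + 0.55 + 1.82 = 5.62
total variance = 5.62 + 2 × 2.81 = 11.24
α (item deleted) = (4/3)·(1 − 5.62/11.24) = 0.667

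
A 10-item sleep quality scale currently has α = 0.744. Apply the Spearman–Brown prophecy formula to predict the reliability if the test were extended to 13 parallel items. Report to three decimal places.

Length factor m = 13/10 = 1.3000
α' = m·α / (1 + (m−1)·α)
   = 13/10 × 0.744 / (1 + (13/10 − 1) × 0.744)
   = 0.9672 / 1.2232 = 0.791

predicted reliability = 0.791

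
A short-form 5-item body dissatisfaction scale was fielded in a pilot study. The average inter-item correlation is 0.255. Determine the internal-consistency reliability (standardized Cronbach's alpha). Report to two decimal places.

Standardized α = k·r̄ / (1 + (k−1)·r̄) = 5 × 0.255 / (1 + 4 × 0.255)
  = 1.2750 / 2.0200 = 0.63

standardized Cronbach's alpha = 0.63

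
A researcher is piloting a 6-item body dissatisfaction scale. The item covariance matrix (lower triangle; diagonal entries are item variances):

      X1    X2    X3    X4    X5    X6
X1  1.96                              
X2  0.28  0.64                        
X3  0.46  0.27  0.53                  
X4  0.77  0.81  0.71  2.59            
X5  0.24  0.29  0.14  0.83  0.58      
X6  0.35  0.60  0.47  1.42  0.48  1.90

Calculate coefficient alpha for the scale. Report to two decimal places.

α = 0.80

sum of item variances = 1.96 + 0.64 + 0.53 + 2.59 + 0.58 + 1.90 = 8.20
Sum of off-diagonal covariances = 8.12
total variance = 8.20 + 2 × 8.12 = 24.44
α = (k/(k−1))·(1 − sum of item variances/total variance) = (6/5)·(1 − 8.20/24.44) = 0.80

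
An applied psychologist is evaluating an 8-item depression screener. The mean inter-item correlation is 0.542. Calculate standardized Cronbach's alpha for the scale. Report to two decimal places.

Standardized α = k·r̄ / (1 + (k−1)·r̄) = 8 × 0.542 / (1 + 7 × 0.542)
  = 4.3360 / 4.7940 = 0.90

α = 0.90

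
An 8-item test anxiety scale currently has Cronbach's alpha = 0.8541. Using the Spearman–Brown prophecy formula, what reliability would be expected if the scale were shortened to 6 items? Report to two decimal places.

Length factor m = 6/8 = 0.7500
α' = m·α / (1 − (1−m)·α)
   = 6/8 × 0.8541 / (1 − (1 − 6/8) × 0.8541)
   = 0.6406 / 0.7865 = 0.81

predicted reliability = 0.81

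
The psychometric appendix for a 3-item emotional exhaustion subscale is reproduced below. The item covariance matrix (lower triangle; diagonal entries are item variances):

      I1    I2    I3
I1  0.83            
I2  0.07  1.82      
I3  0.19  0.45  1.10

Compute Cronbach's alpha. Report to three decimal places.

Σσ²ᵢ = 0.83 + 1.82 + 1.10 = 3.75
Sum of off-diagonal covariances = 0.71
total variance = 3.75 + 2 × 0.71 = 5.17
α = (k/(k−1))·(1 − Σσ²ᵢ/total variance) = (3/2)·(1 − 3.75/5.17) = 0.412

α = 0.412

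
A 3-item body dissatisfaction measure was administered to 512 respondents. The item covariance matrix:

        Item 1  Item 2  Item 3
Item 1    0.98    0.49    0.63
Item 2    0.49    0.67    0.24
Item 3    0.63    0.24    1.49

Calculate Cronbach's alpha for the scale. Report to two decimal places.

Σσ²ᵢ = 0.98 + 0.67 + 1.49 = 3.14
Sum of off-diagonal covariances = 1.36
σ²_total = 3.14 + 2 × 1.36 = 5.86
α = (k/(k−1))·(1 − Σσ²ᵢ/σ²_total) = (3/2)·(1 − 3.14/5.86) = 0.70

Cronbach's alpha = 0.70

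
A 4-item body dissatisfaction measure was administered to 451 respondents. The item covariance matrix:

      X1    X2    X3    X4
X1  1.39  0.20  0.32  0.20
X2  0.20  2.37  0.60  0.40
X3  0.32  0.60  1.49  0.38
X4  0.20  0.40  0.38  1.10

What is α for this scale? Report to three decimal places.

α = 0.531

Σσᵢ² = 1.39 + 2.37 + 1.49 + 1.10 = 6.35
Sum of the distinct covariances = 2.10
total variance = 6.35 + 2 × 2.10 = 10.55
α = (k/(k−1))·(1 − Σσᵢ²/total variance) = (4/3)·(1 − 6.35/10.55) = 0.531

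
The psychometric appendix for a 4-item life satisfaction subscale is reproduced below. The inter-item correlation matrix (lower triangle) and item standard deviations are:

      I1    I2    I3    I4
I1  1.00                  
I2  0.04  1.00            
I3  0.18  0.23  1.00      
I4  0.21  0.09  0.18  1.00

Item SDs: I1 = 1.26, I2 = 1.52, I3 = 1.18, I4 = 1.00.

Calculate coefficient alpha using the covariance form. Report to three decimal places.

Σσ²ᵢ = 1.26² + 1.52² + 1.18² + 1.00² = 6.2904
Covariances σ_ij = r_ij · s_i · s_j:
  σ(I1,I2) = 0.04 × 1.26 × 1.52 = 0.0766
  σ(I1,I3) = 0.18 × 1.26 × 1.18 = 0.2676
  σ(I1,I4) = 0.21 × 1.26 × 1.00 = 0.2646
  σ(I2,I3) = 0.23 × 1.52 × 1.18 = 0.4125
  σ(I2,I4) = 0.09 × 1.52 × 1.00 = 0.1368
  σ(I3,I4) = 0.18 × 1.18 × 1.00 = 0.2124
σ²_T = Σσ²ᵢ + 2·Σσ_ij = 6.2904 + 2 × 1.3705 = 9.0314
α = (4/3)·(1 − 6.2904/9.0314) = 0.405

coefficient alpha = 0.405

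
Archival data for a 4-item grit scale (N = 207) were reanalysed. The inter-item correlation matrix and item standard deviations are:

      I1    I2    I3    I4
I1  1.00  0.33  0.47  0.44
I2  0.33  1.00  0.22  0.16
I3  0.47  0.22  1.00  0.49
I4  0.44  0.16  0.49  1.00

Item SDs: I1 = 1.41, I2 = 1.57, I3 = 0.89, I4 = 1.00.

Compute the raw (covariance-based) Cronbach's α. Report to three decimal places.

α = 0.646

Σσ²ᵢ = 1.41² + 1.57² + 0.89² + 1.00² = 6.2451
Covariances σ_ij = r_ij · s_i · s_j:
  σ(I1,I2) = 0.33 × 1.41 × 1.57 = 0.7305
  σ(I1,I3) = 0.47 × 1.41 × 0.89 = 0.5898
  σ(I1,I4) = 0.44 × 1.41 × 1.00 = 0.6204
  σ(I2,I3) = 0.22 × 1.57 × 0.89 = 0.3074
  σ(I2,I4) = 0.16 × 1.57 × 1.00 = 0.2512
  σ(I3,I4) = 0.49 × 0.89 × 1.00 = 0.4361
σ²_T = Σσ²ᵢ + 2·Σσ_ij = 6.2451 + 2 × 2.9354 = 12.1159
α = (4/3)·(1 − 6.2451/12.1159) = 0.646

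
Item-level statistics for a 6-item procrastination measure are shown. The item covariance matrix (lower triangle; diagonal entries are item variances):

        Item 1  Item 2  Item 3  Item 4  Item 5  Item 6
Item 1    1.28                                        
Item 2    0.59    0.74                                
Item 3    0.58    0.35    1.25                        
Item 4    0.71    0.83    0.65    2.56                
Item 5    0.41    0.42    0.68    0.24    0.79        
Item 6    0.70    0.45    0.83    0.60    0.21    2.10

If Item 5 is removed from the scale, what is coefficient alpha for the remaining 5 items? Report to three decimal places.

α = 0.767

Remaining items: Item 1, Item 2, Item 3, Item 4, Item 6 (k = 5).
ΣVar(i) = 1.28 + 0.74 + 1.25 + 2.56 + 2.10 = 7.93
σ²_total = 7.93 + 2 × 6.29 = 20.51
α (item deleted) = (5/4)·(1 − 7.93/20.51) = 0.767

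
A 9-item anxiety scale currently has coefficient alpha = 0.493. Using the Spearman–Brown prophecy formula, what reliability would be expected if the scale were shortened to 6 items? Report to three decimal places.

predicted reliability = 0.393

Length factor m = 6/9 = 0.6667
α' = m·α / (1 − (1−m)·α)
   = 6/9 × 0.493 / (1 − (1 − 6/9) × 0.493)
   = 0.3287 / 0.8357 = 0.393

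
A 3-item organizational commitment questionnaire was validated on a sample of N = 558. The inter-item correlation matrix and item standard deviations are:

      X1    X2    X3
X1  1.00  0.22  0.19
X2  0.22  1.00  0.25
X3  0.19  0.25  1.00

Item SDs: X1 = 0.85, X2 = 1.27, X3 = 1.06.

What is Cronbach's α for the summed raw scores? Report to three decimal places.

Σσ²ᵢ = 0.85² + 1.27² + 1.06² = 3.4590
Covariances σ_ij = r_ij · s_i · s_j:
  σ(X1,X2) = 0.22 × 0.85 × 1.27 = 0.2375
  σ(X1,X3) = 0.19 × 0.85 × 1.06 = 0.1712
  σ(X2,X3) = 0.25 × 1.27 × 1.06 = 0.3366
σ²_T = Σσ²ᵢ + 2·Σσ_ij = 3.4590 + 2 × 0.7453 = 4.9496
α = (3/2)·(1 − 3.4590/4.9496) = 0.452

Cronbach's α = 0.452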